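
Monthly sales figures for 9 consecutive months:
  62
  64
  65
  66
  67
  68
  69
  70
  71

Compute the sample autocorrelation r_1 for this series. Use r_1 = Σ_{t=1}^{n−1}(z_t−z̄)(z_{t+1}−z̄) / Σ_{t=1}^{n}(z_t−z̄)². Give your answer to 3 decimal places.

Mean z̄ = (62 + 64 + 65 + 66 + 67 + 68 + 69 + 70 + 71)/9 = 66.8889
Numerator Σ_{t=1}^{8}(z_t−z̄)(z_{t+1}−z̄) = 42.9877
Denominator Σ(z_t−z̄)² = 68.8889
r_1 = 42.9877 / 68.8889 = 0.624

0.624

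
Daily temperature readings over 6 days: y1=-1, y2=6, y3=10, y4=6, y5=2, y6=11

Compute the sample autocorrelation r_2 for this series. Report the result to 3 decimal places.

-0.407

Mean ȳ = (-1 + 6 + 10 + 6 + 2 + 11)/6 = 5.6667
Deviations from mean: -6.6667, 0.3333, 4.3333, 0.3333, -3.6667, 5.3333
Numerator Σ_{t=1}^{4}(y_t−ȳ)(y_{t+2}−ȳ) = -42.8889
Denominator Σ(y_t−ȳ)² = 105.3333
r_2 = -42.8889 / 105.3333 = -0.407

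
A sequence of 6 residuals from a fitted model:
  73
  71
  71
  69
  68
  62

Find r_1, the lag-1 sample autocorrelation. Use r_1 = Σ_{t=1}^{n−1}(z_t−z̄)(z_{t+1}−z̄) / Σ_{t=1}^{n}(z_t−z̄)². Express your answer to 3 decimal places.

0.257

Mean z̄ = (73 + 71 + 71 + 69 + 68 + 62)/6 = 69.0000
Deviations from mean: 4.0000, 2.0000, 2.0000, 0.0000, -1.0000, -7.0000
Σ(z_t−z̄)(z_{t+1}−z̄) = (8.0000) + (4.0000) + (0.0000) + (0.0000) + (7.0000) = 19.0000
Denominator Σ(z_t−z̄)² = 74.0000
r_1 = 19.0000 / 74.0000 = 0.257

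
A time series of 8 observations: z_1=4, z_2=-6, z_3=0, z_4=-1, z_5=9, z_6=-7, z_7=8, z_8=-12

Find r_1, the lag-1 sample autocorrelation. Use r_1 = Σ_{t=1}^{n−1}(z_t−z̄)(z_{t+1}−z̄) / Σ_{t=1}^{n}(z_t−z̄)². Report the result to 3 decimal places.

-0.636

Mean z̄ = (4 − 6 + 0 − 1 + 9 − 7 + 8 − 12)/8 = -0.6250
Deviations from mean: 4.6250, -5.3750, 0.6250, -0.3750, 9.6250, -6.3750, 8.6250, -11.3750
Numerator Σ_{t=1}^{7}(z_t−z̄)(z_{t+1}−z̄) = -246.5156
Denominator Σ(z_t−z̄)² = 387.8750
r_1 = -246.5156 / 387.8750 = -0.636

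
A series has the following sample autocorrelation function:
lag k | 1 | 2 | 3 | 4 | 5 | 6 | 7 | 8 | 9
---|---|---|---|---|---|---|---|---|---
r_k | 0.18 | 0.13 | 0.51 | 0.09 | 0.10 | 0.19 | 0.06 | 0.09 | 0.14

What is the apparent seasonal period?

The largest autocorrelation is r_3 = 0.51, with a weaker echo at lag 6 (0.19); the remaining lags stay at or below 0.18.
The dominant spike at lag 3 indicates a seasonal period of 3.

3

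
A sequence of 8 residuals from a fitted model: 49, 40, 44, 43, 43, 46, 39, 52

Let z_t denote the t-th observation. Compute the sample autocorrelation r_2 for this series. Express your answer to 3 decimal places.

0.168

Mean z̄ = (49 + 40 + 44 + 43 + 43 + 46 + 39 + 52)/8 = 44.5000
Deviations from mean: 4.5000, -4.5000, -0.5000, -1.5000, -1.5000, 1.5000, -5.5000, 7.5000
Numerator Σ_{t=1}^{6}(z_t−z̄)(z_{t+2}−z̄) = 22.5000
Denominator Σ(z_t−z̄)² = 134.0000
r_2 = 22.5000 / 134.0000 = 0.168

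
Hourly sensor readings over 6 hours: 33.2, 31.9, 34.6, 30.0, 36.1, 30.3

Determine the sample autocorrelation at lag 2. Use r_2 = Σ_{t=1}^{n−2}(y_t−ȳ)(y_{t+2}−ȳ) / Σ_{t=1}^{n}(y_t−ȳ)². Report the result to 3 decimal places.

Mean ȳ = (33.2 + 31.9 + 34.6 + 30.0 + 36.1 + 30.3)/6 = 32.6833
Deviations from mean: 0.5167, -0.7833, 1.9167, -2.6833, 3.4167, -2.3833
Σ(y_t−ȳ)(y_{t+2}−ȳ) = (0.9903) + (2.1019) + (6.5486) + (6.3953) = 16.0361
Denominator Σ(y_t−ȳ)² = 29.1083
r_2 = 16.0361 / 29.1083 = 0.551

0.551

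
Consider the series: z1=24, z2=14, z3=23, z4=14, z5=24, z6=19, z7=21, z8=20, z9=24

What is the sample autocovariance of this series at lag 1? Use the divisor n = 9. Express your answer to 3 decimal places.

Mean z̄ = (24 + 14 + 23 + 14 + 24 + 19 + 21 + 20 + 24)/9 = 20.3333
Σ_{t=1}^{8}(z_t−z̄)(z_{t+1}−z̄) = -87.4444
γ_1 = -87.4444 / 9 = -9.716

-9.716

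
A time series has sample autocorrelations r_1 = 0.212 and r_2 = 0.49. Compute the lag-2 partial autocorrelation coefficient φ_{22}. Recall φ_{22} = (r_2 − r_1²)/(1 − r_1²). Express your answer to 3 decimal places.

0.466

φ_{22} = (r_2 − r_1²) / (1 − r_1²)
r_1² = (0.212)² = 0.044944
Numerator = 0.49 − 0.0449 = 0.4451; denominator = 1 − 0.0449 = 0.9551
φ_{22} = 0.4451 / 0.9551 = 0.466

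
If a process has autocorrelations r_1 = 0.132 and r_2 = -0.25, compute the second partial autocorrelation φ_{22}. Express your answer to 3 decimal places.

φ_{22} = (r_2 − r_1²) / (1 − r_1²)
r_1² = (0.132)² = 0.017424
Numerator = -0.25 − 0.0174 = -0.2674; denominator = 1 − 0.0174 = 0.9826
φ_{22} = -0.2674 / 0.9826 = -0.272

-0.272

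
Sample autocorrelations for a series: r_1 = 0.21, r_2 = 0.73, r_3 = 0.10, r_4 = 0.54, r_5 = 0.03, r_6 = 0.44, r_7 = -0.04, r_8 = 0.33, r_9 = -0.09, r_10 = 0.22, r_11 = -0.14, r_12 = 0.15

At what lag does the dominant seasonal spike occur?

The largest autocorrelation is r_2 = 0.73, with weaker echoes at lags 4 (0.54), 6 (0.44), 8 (0.33) and 10 (0.22); the remaining lags stay at or below 0.21.
The dominant spike at lag 2 indicates a seasonal period of 2.

2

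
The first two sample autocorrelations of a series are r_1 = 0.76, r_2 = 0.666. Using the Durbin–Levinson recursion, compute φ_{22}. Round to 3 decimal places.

0.209

φ_{22} = (r_2 − r_1²) / (1 − r_1²)
r_1² = (0.76)² = 0.5776
Numerator = 0.666 − 0.5776 = 0.0884; denominator = 1 − 0.5776 = 0.4224
φ_{22} = 0.0884 / 0.4224 = 0.209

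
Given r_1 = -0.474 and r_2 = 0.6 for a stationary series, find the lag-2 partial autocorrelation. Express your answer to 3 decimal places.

0.484

φ_{22} = (r_2 − r_1²) / (1 − r_1²)
r_1² = (-0.474)² = 0.224676
Numerator = 0.6 − 0.2247 = 0.3753; denominator = 1 − 0.2247 = 0.7753
φ_{22} = 0.3753 / 0.7753 = 0.484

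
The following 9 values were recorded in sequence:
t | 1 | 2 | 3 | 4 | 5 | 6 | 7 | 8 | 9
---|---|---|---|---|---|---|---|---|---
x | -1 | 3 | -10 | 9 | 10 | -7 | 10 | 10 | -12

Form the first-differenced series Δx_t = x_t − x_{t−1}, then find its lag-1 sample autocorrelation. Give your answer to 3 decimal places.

First differences Δx: 4, -13, 19, 1, -17, 17, 0, -22
Mean of differences = -1.3750
Numerator Σ(Δx_t−Δx̄)(Δx_{t+1}−Δx̄) = -578.2656
Denominator Σ(Δx_t−Δx̄)² = 1593.8750
r_1(Δx) = -578.2656 / 1593.8750 = -0.363

-0.363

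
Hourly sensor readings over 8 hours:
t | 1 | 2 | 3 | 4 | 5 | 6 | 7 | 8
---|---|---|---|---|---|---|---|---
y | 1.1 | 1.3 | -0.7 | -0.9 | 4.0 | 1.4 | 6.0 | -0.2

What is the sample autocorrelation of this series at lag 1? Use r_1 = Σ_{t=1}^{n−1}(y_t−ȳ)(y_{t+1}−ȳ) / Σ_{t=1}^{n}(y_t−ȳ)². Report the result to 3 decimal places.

Mean ȳ = (1.1 + 1.3 − 0.7 − 0.9 + 4.0 + 1.4 + 6.0 − 0.2)/8 = 1.5000
Deviations from mean: -0.4000, -0.2000, -2.2000, -2.4000, 2.5000, -0.1000, 4.5000, -1.7000
Σ(y_t−ȳ)(y_{t+1}−ȳ) = (0.0800) + (0.4400) + (5.2800) + (-6.0000) + (-0.2500) + (-0.4500) + (-7.6500) = -8.5500
Denominator Σ(y_t−ȳ)² = 40.2000
r_1 = -8.5500 / 40.2000 = -0.213

-0.213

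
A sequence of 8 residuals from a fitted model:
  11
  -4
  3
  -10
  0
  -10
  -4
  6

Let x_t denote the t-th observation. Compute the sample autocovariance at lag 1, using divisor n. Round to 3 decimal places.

Mean x̄ = (11 − 4 + 3 − 10 + 0 − 10 − 4 + 6)/8 = -1.0000
Deviations: 12.0000, -3.0000, 4.0000, -9.0000, 1.0000, -9.0000, -3.0000, 7.0000
Σ_{t=1}^{7}(x_t−x̄)(x_{t+1}−x̄) = -96.0000
γ_1 = -96.0000 / 8 = -12.000

-12.000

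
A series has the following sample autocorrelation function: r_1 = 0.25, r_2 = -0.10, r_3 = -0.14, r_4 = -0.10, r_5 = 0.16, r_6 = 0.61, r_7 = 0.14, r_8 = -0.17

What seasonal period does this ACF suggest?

The largest autocorrelation is r_6 = 0.61; the remaining lags stay at or below 0.25.
The dominant spike at lag 6 indicates a seasonal period of 6.

6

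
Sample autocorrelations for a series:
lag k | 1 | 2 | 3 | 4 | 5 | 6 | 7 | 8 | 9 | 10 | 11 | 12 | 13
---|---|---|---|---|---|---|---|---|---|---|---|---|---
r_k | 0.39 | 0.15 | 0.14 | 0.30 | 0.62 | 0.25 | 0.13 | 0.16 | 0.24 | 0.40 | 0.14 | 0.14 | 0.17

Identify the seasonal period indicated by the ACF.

The largest autocorrelation is r_5 = 0.62, with a weaker echo at lag 10 (0.40); the remaining lags stay at or below 0.39. The elevated value at lag 1 (0.39), dropping to 0.15 at lag 2, reflects decaying short-term dependence rather than seasonality.
The dominant spike at lag 5 indicates a seasonal period of 5.

5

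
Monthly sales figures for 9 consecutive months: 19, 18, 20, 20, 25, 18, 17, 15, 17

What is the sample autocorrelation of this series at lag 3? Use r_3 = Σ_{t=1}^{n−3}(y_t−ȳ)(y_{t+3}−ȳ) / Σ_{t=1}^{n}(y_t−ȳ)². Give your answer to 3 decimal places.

Mean ȳ = (19 + 18 + 20 + 20 + 25 + 18 + 17 + 15 + 17)/9 = 18.7778
Numerator Σ_{t=1}^{6}(y_t−ȳ)(y_{t+3}−ȳ) = -29.8148
Denominator Σ(y_t−ȳ)² = 63.5556
r_3 = -29.8148 / 63.5556 = -0.469

-0.469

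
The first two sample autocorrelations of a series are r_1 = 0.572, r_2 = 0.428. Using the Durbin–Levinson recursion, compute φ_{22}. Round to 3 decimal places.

0.150

φ_{22} = (r_2 − r_1²) / (1 − r_1²)
r_1² = (0.572)² = 0.327184
Numerator = 0.428 − 0.3272 = 0.1008; denominator = 1 − 0.3272 = 0.6728
φ_{22} = 0.1008 / 0.6728 = 0.150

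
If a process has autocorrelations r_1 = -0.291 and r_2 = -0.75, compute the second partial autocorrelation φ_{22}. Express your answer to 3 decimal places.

φ_{22} = (r_2 − r_1²) / (1 − r_1²)
r_1² = (-0.291)² = 0.084681
Numerator = -0.75 − 0.0847 = -0.8347; denominator = 1 − 0.0847 = 0.9153
φ_{22} = -0.8347 / 0.9153 = -0.912

-0.912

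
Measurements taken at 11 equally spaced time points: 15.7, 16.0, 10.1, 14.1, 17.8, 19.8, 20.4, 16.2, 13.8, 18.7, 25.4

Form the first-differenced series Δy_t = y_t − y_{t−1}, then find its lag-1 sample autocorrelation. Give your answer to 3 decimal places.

First differences Δy: 0.3, -5.9, 4.0, 3.7, 2.0, 0.6, -4.2, -2.4, 4.9, 6.7
Mean of differences = 0.9700
Numerator Σ(Δy_t−Δȳ)(Δy_{t+1}−Δȳ) = 23.1001
Denominator Σ(Δy_t−Δȳ)² = 151.8410
r_1(Δy) = 23.1001 / 151.8410 = 0.152

0.152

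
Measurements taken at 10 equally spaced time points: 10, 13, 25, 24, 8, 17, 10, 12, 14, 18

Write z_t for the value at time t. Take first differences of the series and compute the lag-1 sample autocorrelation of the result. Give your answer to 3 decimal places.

First differences Δz: 3, 12, -1, -16, 9, -7, 2, 2, 4
Mean of differences = 0.8889
Numerator Σ(Δz_t−Δz̄)(Δz_{t+1}−Δz̄) = -170.6790
Denominator Σ(Δz_t−Δz̄)² = 556.8889
r_1(Δz) = -170.6790 / 556.8889 = -0.306

-0.306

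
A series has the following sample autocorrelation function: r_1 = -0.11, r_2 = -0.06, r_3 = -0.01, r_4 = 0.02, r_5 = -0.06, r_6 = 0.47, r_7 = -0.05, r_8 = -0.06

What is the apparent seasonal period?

6

The largest autocorrelation is r_6 = 0.47; the remaining lags stay at or below 0.02.
The dominant spike at lag 6 indicates a seasonal period of 6.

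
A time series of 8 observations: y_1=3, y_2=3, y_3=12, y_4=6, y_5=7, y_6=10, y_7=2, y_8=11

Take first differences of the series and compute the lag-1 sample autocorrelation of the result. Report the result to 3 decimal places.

First differences Δy: 0, 9, -6, 1, 3, -8, 9
Mean of differences = 1.1429
Numerator Σ(Δy_t−Δȳ)(Δy_{t+1}−Δȳ) = -153.1633
Denominator Σ(Δy_t−Δȳ)² = 262.8571
r_1(Δy) = -153.1633 / 262.8571 = -0.583

-0.583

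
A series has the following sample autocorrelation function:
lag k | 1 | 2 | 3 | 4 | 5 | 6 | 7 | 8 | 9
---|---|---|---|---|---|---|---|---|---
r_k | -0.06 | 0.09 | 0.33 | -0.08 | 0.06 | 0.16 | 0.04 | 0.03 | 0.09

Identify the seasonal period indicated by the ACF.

The largest autocorrelation is r_3 = 0.33, with a weaker echo at lag 6 (0.16); the remaining lags stay at or below 0.09.
The dominant spike at lag 3 indicates a seasonal period of 3.

3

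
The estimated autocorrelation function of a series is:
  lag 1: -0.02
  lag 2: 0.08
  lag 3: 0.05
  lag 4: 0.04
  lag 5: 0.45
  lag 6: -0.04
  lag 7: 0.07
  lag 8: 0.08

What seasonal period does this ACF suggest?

The largest autocorrelation is r_5 = 0.45; the remaining lags stay at or below 0.08.
The dominant spike at lag 5 indicates a seasonal period of 5.

5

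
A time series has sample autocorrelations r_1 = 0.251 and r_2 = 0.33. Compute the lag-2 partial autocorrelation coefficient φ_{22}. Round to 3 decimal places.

φ_{22} = (r_2 − r_1²) / (1 − r_1²)
r_1² = (0.251)² = 0.063001
Numerator = 0.33 − 0.0630 = 0.2670; denominator = 1 − 0.0630 = 0.9370
φ_{22} = 0.2670 / 0.9370 = 0.285

0.285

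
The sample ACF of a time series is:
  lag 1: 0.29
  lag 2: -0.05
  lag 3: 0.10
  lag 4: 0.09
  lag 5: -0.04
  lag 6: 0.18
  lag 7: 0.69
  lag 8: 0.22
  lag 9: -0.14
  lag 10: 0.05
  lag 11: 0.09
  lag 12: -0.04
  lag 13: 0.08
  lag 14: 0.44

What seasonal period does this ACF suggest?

7

The largest autocorrelation is r_7 = 0.69, with a weaker echo at lag 14 (0.44); the remaining lags stay at or below 0.29.
The dominant spike at lag 7 indicates a seasonal period of 7.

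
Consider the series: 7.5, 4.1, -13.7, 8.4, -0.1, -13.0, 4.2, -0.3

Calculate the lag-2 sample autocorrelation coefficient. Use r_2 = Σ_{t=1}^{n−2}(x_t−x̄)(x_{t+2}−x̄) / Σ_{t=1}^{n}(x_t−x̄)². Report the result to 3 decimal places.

Mean x̄ = (7.5 + 4.1 − 13.7 + 8.4 − 0.1 − 13.0 + 4.2 − 0.3)/8 = -0.3625
Numerator Σ_{t=1}^{6}(x_t−x̄)(x_{t+2}−x̄) = -179.5928
Denominator Σ(x_t−x̄)² = 516.9988
r_2 = -179.5928 / 516.9988 = -0.347

-0.347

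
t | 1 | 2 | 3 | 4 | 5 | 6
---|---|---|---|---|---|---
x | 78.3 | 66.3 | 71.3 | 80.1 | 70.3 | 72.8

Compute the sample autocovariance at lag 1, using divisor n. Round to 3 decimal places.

Mean x̄ = (78.3 + 66.3 + 71.3 + 80.1 + 70.3 + 72.8)/6 = 73.1833
Σ_{t=1}^{5}(x_t−x̄)(x_{t+1}−x̄) = -54.1203
γ_1 = -54.1203 / 6 = -9.020

-9.020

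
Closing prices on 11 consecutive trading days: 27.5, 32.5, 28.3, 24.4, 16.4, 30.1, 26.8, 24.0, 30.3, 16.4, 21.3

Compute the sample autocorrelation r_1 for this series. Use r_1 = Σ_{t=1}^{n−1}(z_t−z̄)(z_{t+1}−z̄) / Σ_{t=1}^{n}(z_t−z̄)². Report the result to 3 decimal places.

Mean z̄ = (27.5 + 32.5 + 28.3 + 24.4 + 16.4 + 30.1 + 26.8 + 24.0 + 30.3 + 16.4 + 21.3)/11 = 25.2727
Numerator Σ_{t=1}^{10}(z_t−z̄)(z_{t+1}−z̄) = -10.0798
Denominator Σ(z_t−z̄)² = 292.8818
r_1 = -10.0798 / 292.8818 = -0.034

-0.034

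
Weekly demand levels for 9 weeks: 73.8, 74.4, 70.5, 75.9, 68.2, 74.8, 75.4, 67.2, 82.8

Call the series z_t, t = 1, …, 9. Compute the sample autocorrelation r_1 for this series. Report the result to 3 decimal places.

Mean z̄ = (73.8 + 74.4 + 70.5 + 75.9 + 68.2 + 74.8 + 75.4 + 67.2 + 82.8)/9 = 73.6667
Numerator Σ_{t=1}^{8}(z_t−z̄)(z_{t+1}−z̄) = -96.0078
Denominator Σ(z_t−z̄)² = 174.9800
r_1 = -96.0078 / 174.9800 = -0.549

-0.549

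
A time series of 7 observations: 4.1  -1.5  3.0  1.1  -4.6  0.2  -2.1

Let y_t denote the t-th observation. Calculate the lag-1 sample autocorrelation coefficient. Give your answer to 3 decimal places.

-0.250

Mean ȳ = (4.1 − 1.5 + 3.0 + 1.1 − 4.6 + 0.2 − 2.1)/7 = 0.0286
Deviations from mean: 4.0714, -1.5286, 2.9714, 1.0714, -4.6286, 0.1714, -2.1286
Numerator Σ_{t=1}^{6}(y_t−ȳ)(y_{t+1}−ȳ) = -13.6994
Denominator Σ(y_t−ȳ)² = 54.8743
r_1 = -13.6994 / 54.8743 = -0.250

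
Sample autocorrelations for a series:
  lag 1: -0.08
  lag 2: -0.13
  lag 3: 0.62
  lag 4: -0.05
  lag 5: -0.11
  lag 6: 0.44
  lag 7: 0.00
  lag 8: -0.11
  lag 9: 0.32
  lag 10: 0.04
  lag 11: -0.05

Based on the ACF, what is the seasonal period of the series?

3

The largest autocorrelation is r_3 = 0.62, with weaker echoes at lags 6 (0.44) and 9 (0.32); the remaining lags stay at or below 0.04.
The dominant spike at lag 3 indicates a seasonal period of 3.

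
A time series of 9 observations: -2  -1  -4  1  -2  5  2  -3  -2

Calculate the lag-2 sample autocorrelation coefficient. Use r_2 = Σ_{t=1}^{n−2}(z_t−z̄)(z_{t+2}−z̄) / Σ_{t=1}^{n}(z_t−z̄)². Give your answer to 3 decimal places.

Mean z̄ = (-2 − 1 − 4 + 1 − 2 + 5 + 2 − 3 − 2)/9 = -0.6667
Σ(z_t−z̄)(z_{t+2}−z̄) = (4.4444) + (-0.5556) + (4.4444) + (9.4444) + (-3.5556) + (-13.2222) + (-3.5556) = -2.5556
Denominator Σ(z_t−z̄)² = 64.0000
r_2 = -2.5556 / 64.0000 = -0.040

-0.040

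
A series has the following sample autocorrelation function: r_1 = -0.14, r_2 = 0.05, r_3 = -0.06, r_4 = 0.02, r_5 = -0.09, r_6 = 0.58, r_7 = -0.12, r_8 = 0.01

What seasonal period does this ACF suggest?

The largest autocorrelation is r_6 = 0.58; the remaining lags stay at or below 0.05.
The dominant spike at lag 6 indicates a seasonal period of 6.

6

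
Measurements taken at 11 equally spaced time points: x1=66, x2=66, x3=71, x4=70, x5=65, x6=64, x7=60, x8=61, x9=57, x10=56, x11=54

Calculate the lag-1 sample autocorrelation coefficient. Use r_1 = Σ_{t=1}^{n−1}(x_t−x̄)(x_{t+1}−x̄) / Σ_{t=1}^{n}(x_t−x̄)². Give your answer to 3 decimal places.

0.719

Mean x̄ = (66 + 66 + 71 + 70 + 65 + 64 + 60 + 61 + 57 + 56 + 54)/11 = 62.7273
Numerator Σ_{t=1}^{10}(x_t−x̄)(x_{t+1}−x̄) = 225.7438
Denominator Σ(x_t−x̄)² = 314.1818
r_1 = 225.7438 / 314.1818 = 0.719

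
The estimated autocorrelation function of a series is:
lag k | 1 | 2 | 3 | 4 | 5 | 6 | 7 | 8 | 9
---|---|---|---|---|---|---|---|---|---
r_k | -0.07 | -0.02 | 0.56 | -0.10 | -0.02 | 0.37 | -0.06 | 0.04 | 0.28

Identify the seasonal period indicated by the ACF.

The largest autocorrelation is r_3 = 0.56, with weaker echoes at lags 6 (0.37) and 9 (0.28); the remaining lags stay at or below 0.04.
The dominant spike at lag 3 indicates a seasonal period of 3.

3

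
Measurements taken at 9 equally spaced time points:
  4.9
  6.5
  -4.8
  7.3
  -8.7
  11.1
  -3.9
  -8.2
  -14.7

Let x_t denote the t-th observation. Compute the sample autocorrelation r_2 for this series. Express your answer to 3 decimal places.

0.232

Mean x̄ = (4.9 + 6.5 − 4.8 + 7.3 − 8.7 + 11.1 − 3.9 − 8.2 − 14.7)/9 = -1.1667
Numerator Σ_{t=1}^{7}(x_t−x̄)(x_{t+2}−x̄) = 145.4044
Denominator Σ(x_t−x̄)² = 627.7800
r_2 = 145.4044 / 627.7800 = 0.232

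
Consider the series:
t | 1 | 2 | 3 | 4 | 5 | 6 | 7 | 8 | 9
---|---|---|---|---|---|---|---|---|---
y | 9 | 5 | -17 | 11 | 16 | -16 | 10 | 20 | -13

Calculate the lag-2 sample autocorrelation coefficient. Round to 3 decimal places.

-0.530

Mean ȳ = (9 + 5 − 17 + 11 + 16 − 16 + 10 + 20 − 13)/9 = 2.7778
Σ(y_t−ȳ)(y_{t+2}−ȳ) = (-123.0617) + (18.2716) + (-261.5062) + (-154.3951) + (95.4938) + (-323.3951) + (-113.9506) = -862.5432
Denominator Σ(y_t−ȳ)² = 1627.5556
r_2 = -862.5432 / 1627.5556 = -0.530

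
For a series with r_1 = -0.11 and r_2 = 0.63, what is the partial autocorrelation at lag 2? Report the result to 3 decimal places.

φ_{22} = (r_2 − r_1²) / (1 − r_1²)
r_1² = (-0.11)² = 0.0121
Numerator = 0.63 − 0.0121 = 0.6179; denominator = 1 − 0.0121 = 0.9879
φ_{22} = 0.6179 / 0.9879 = 0.625

0.625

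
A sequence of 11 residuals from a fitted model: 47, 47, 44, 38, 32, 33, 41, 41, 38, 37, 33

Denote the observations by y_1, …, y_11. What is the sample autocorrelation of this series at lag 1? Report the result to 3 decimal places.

Mean ȳ = (47 + 47 + 44 + 38 + 32 + 33 + 41 + 41 + 38 + 37 + 33)/11 = 39.1818
Numerator Σ_{t=1}^{10}(y_t−ȳ)(y_{t+1}−ȳ) = 151.9669
Denominator Σ(y_t−ȳ)² = 287.6364
r_1 = 151.9669 / 287.6364 = 0.528

0.528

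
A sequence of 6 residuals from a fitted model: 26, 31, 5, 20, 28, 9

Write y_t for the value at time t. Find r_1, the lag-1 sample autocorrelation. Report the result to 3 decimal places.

-0.329

Mean ȳ = (26 + 31 + 5 + 20 + 28 + 9)/6 = 19.8333
Deviations from mean: 6.1667, 11.1667, -14.8333, 0.1667, 8.1667, -10.8333
Numerator Σ_{t=1}^{5}(y_t−ȳ)(y_{t+1}−ȳ) = -186.3611
Denominator Σ(y_t−ȳ)² = 566.8333
r_1 = -186.3611 / 566.8333 = -0.329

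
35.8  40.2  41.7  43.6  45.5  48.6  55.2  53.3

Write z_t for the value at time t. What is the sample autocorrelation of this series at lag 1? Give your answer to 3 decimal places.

Mean z̄ = (35.8 + 40.2 + 41.7 + 43.6 + 45.5 + 48.6 + 55.2 + 53.3)/8 = 45.4875
Σ(z_t−z̄)(z_{t+1}−z̄) = (51.2227) + (20.0264) + (7.1489) + (-0.0236) + (0.0389) + (30.2302) + (75.8789) = 184.5223
Denominator Σ(z_t−z̄)² = 304.7688
r_1 = 184.5223 / 304.7688 = 0.605

0.605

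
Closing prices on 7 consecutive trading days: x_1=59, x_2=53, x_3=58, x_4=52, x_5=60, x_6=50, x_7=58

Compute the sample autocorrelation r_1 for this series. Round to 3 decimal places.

-0.825

Mean x̄ = (59 + 53 + 58 + 52 + 60 + 50 + 58)/7 = 55.7143
Deviations from mean: 3.2857, -2.7143, 2.2857, -3.7143, 4.2857, -5.7143, 2.2857
Numerator Σ_{t=1}^{6}(x_t−x̄)(x_{t+1}−x̄) = -77.0816
Denominator Σ(x_t−x̄)² = 93.4286
r_1 = -77.0816 / 93.4286 = -0.825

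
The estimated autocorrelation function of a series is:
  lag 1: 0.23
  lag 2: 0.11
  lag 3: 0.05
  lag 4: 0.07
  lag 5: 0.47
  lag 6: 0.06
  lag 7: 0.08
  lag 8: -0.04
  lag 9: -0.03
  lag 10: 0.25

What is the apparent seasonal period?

5

The largest autocorrelation is r_5 = 0.47, with a weaker echo at lag 10 (0.25); the remaining lags stay at or below 0.23. The elevated value at lag 1 (0.23), dropping to 0.11 at lag 2, reflects decaying short-term dependence rather than seasonality.
The dominant spike at lag 5 indicates a seasonal period of 5.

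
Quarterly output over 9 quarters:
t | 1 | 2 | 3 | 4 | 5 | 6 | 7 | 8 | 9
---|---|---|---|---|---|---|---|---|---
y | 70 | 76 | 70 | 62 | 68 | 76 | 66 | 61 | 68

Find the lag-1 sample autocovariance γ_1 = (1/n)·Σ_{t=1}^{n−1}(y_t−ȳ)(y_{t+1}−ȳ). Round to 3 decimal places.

Mean ȳ = (70 + 76 + 70 + 62 + 68 + 76 + 66 + 61 + 68)/9 = 68.5556
Σ_{t=1}^{8}(y_t−ȳ)(y_{t+1}−ȳ) = 16.0247
γ_1 = 16.0247 / 9 = 1.781

1.781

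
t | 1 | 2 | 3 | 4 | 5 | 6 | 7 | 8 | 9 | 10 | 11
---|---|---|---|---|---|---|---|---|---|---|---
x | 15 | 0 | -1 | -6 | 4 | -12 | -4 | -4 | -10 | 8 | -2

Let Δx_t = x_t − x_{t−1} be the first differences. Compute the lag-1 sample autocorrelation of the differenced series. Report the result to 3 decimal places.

First differences Δx: -15, -1, -5, 10, -16, 8, 0, -6, 18, -10
Mean of differences = -1.7000
Numerator Σ(Δx_t−Δx̄)(Δx_{t+1}−Δx̄) = -595.2900
Denominator Σ(Δx_t−Δx̄)² = 1102.1000
r_1(Δx) = -595.2900 / 1102.1000 = -0.540

-0.540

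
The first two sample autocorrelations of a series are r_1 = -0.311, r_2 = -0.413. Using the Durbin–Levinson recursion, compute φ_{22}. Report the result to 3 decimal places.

φ_{22} = (r_2 − r_1²) / (1 − r_1²)
r_1² = (-0.311)² = 0.096721
Numerator = -0.413 − 0.0967 = -0.5097; denominator = 1 − 0.0967 = 0.9033
φ_{22} = -0.5097 / 0.9033 = -0.564

-0.564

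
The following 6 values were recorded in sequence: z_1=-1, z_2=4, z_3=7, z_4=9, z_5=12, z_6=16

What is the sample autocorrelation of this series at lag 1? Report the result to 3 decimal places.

Mean z̄ = (-1 + 4 + 7 + 9 + 12 + 16)/6 = 7.8333
Deviations from mean: -8.8333, -3.8333, -0.8333, 1.1667, 4.1667, 8.1667
Σ(z_t−z̄)(z_{t+1}−z̄) = (33.8611) + (3.1944) + (-0.9722) + (4.8611) + (34.0278) = 74.9722
Denominator Σ(z_t−z̄)² = 178.8333
r_1 = 74.9722 / 178.8333 = 0.419

0.419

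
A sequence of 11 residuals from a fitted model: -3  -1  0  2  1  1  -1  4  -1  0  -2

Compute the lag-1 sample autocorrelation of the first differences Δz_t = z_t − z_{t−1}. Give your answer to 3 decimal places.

-0.582

First differences Δz: 2, 1, 2, -1, 0, -2, 5, -5, 1, -2
Mean of differences = 0.1000
Numerator Σ(Δz_t−Δz̄)(Δz_{t+1}−Δz̄) = -40.1100
Denominator Σ(Δz_t−Δz̄)² = 68.9000
r_1(Δz) = -40.1100 / 68.9000 = -0.582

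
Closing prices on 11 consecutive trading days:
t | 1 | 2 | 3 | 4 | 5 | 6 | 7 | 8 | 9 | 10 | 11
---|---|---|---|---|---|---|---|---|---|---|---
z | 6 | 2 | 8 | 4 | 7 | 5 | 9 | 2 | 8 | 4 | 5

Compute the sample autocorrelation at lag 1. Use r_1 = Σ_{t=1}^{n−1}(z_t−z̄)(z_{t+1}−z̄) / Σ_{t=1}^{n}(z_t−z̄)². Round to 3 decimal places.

Mean z̄ = (6 + 2 + 8 + 4 + 7 + 5 + 9 + 2 + 8 + 4 + 5)/11 = 5.4545
Numerator Σ_{t=1}^{10}(z_t−z̄)(z_{t+1}−z̄) = -43.0248
Denominator Σ(z_t−z̄)² = 56.7273
r_1 = -43.0248 / 56.7273 = -0.758

-0.758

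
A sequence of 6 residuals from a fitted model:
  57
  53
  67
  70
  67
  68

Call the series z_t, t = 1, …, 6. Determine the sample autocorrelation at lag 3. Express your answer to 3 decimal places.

Mean z̄ = (57 + 53 + 67 + 70 + 67 + 68)/6 = 63.6667
Deviations from mean: -6.6667, -10.6667, 3.3333, 6.3333, 3.3333, 4.3333
Numerator Σ_{t=1}^{3}(z_t−z̄)(z_{t+3}−z̄) = -63.3333
Denominator Σ(z_t−z̄)² = 239.3333
r_3 = -63.3333 / 239.3333 = -0.265

-0.265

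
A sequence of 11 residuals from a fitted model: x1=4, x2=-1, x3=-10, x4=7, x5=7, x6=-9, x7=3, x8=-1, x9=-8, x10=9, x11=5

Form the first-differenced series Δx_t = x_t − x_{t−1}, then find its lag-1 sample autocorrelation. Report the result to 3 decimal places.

-0.436

First differences Δx: -5, -9, 17, 0, -16, 12, -4, -7, 17, -4
Mean of differences = 0.1000
Numerator Σ(Δx_t−Δx̄)(Δx_{t+1}−Δx̄) = -508.0100
Denominator Σ(Δx_t−Δx̄)² = 1164.9000
r_1(Δx) = -508.0100 / 1164.9000 = -0.436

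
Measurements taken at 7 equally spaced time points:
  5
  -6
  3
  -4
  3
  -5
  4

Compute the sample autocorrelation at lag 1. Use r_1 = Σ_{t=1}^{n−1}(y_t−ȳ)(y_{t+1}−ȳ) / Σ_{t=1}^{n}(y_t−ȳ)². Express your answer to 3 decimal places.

Mean ȳ = (5 − 6 + 3 − 4 + 3 − 5 + 4)/7 = 0.0000
Σ(y_t−ȳ)(y_{t+1}−ȳ) = (-30.0000) + (-18.0000) + (-12.0000) + (-12.0000) + (-15.0000) + (-20.0000) = -107.0000
Denominator Σ(y_t−ȳ)² = 136.0000
r_1 = -107.0000 / 136.0000 = -0.787

-0.787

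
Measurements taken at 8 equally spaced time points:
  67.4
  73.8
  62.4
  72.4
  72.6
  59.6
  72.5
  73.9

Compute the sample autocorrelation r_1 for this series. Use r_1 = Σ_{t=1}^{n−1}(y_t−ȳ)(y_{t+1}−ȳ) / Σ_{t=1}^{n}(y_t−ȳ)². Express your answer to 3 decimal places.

-0.455

Mean ȳ = (67.4 + 73.8 + 62.4 + 72.4 + 72.6 + 59.6 + 72.5 + 73.9)/8 = 69.3250
Deviations from mean: -1.9250, 4.4750, -6.9250, 3.0750, 3.2750, -9.7250, 3.1750, 4.5750
Numerator Σ_{t=1}^{7}(y_t−ȳ)(y_{t+1}−ȳ) = -99.0281
Denominator Σ(y_t−ȳ)² = 217.4550
r_1 = -99.0281 / 217.4550 = -0.455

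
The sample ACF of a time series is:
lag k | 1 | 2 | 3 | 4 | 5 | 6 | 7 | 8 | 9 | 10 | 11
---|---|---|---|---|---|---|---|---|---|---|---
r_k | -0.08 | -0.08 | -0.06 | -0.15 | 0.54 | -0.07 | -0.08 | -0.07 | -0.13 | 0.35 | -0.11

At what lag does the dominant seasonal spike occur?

The largest autocorrelation is r_5 = 0.54, with a weaker echo at lag 10 (0.35); the remaining lags stay at or below -0.06.
The dominant spike at lag 5 indicates a seasonal period of 5.

5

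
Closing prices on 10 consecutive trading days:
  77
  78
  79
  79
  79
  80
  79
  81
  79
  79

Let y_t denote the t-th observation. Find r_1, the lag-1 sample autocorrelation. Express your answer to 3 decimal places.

0.200

Mean ȳ = (77 + 78 + 79 + 79 + 79 + 80 + 79 + 81 + 79 + 79)/10 = 79.0000
Numerator Σ_{t=1}^{9}(y_t−ȳ)(y_{t+1}−ȳ) = 2.0000
Denominator Σ(y_t−ȳ)² = 10.0000
r_1 = 2.0000 / 10.0000 = 0.200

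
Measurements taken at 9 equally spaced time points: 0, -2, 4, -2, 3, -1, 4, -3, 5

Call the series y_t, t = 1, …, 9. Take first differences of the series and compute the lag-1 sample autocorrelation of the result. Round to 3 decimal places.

-0.829

First differences Δy: -2, 6, -6, 5, -4, 5, -7, 8
Mean of differences = 0.6250
Numerator Σ(Δy_t−Δȳ)(Δy_{t+1}−Δȳ) = -208.7656
Denominator Σ(Δy_t−Δȳ)² = 251.8750
r_1(Δy) = -208.7656 / 251.8750 = -0.829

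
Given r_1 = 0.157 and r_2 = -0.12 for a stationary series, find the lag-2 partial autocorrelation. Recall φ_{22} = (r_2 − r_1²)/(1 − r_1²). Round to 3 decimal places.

-0.148

φ_{22} = (r_2 − r_1²) / (1 − r_1²)
r_1² = (0.157)² = 0.024649
Numerator = -0.12 − 0.0246 = -0.1446; denominator = 1 − 0.0246 = 0.9754
φ_{22} = -0.1446 / 0.9754 = -0.148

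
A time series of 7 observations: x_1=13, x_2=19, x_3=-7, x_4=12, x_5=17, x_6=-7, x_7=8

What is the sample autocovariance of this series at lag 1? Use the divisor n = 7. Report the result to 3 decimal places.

-38.554

Mean x̄ = (13 + 19 − 7 + 12 + 17 − 7 + 8)/7 = 7.8571
Σ_{t=1}^{6}(x_t−x̄)(x_{t+1}−x̄) = -269.8776
γ_1 = -269.8776 / 7 = -38.554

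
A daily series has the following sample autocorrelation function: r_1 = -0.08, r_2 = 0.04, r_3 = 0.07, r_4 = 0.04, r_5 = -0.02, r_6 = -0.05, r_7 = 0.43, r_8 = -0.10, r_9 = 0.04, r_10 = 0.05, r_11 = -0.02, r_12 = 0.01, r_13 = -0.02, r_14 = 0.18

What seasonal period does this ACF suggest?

The largest autocorrelation is r_7 = 0.43, with a weaker echo at lag 14 (0.18); the remaining lags stay at or below 0.07.
The dominant spike at lag 7 indicates a seasonal period of 7.

7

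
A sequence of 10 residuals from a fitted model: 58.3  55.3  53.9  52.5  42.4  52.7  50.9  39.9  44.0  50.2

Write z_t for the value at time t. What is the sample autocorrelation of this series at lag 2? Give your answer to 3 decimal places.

Mean z̄ = (58.3 + 55.3 + 53.9 + 52.5 + 42.4 + 52.7 + 50.9 + 39.9 + 44.0 + 50.2)/10 = 50.0100
Numerator Σ_{t=1}^{8}(z_t−z̄)(z_{t+2}−z̄) = -18.7232
Denominator Σ(z_t−z̄)² = 322.3490
r_2 = -18.7232 / 322.3490 = -0.058

-0.058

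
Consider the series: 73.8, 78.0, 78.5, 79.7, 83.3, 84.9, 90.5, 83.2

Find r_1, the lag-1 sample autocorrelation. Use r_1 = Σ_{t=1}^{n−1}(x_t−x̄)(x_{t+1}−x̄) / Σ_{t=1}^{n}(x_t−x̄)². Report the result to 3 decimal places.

Mean x̄ = (73.8 + 78.0 + 78.5 + 79.7 + 83.3 + 84.9 + 90.5 + 83.2)/8 = 81.4875
Deviations from mean: -7.6875, -3.4875, -2.9875, -1.7875, 1.8125, 3.4125, 9.0125, 1.7125
Σ(x_t−x̄)(x_{t+1}−x̄) = (26.8102) + (10.4189) + (5.3402) + (-3.2398) + (6.1852) + (30.7552) + (15.4339) = 91.7036
Denominator Σ(x_t−x̄)² = 182.4688
r_1 = 91.7036 / 182.4688 = 0.503

0.503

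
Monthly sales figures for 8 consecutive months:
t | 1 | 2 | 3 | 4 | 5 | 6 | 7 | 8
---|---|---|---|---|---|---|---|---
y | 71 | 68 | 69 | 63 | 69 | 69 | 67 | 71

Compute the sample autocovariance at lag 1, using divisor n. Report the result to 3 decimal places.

Mean ȳ = (71 + 68 + 69 + 63 + 69 + 69 + 67 + 71)/8 = 68.3750
Deviations: 2.6250, -0.3750, 0.6250, -5.3750, 0.6250, 0.6250, -1.3750, 2.6250
Σ_{t=1}^{7}(y_t−ȳ)(y_{t+1}−ȳ) = -12.0156
γ_1 = -12.0156 / 8 = -1.502

-1.502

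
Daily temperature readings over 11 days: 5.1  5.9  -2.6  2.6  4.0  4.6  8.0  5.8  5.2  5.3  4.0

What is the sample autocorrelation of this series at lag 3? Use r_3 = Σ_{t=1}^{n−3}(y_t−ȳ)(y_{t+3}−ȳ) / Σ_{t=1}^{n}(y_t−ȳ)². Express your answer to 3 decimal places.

-0.102

Mean ȳ = (5.1 + 5.9 − 2.6 + 2.6 + 4.0 + 4.6 + 8.0 + 5.8 + 5.2 + 5.3 + 4.0)/11 = 4.3545
Numerator Σ_{t=1}^{8}(y_t−ȳ)(y_{t+3}−ȳ) = -7.3298
Denominator Σ(y_t−ȳ)² = 71.6873
r_3 = -7.3298 / 71.6873 = -0.102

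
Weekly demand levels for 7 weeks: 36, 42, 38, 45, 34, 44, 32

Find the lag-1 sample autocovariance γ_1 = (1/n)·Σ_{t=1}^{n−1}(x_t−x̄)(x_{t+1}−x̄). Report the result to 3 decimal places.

Mean x̄ = (36 + 42 + 38 + 45 + 34 + 44 + 32)/7 = 38.7143
Deviations: -2.7143, 3.2857, -0.7143, 6.2857, -4.7143, 5.2857, -6.7143
Σ_{t=1}^{6}(x_t−x̄)(x_{t+1}−x̄) = -105.7959
γ_1 = -105.7959 / 7 = -15.114

-15.114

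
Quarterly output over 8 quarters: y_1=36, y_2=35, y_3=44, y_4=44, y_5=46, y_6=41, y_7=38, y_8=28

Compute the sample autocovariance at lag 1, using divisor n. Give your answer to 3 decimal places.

Mean ȳ = (36 + 35 + 44 + 44 + 46 + 41 + 38 + 28)/8 = 39.0000
Σ_{t=1}^{7}(y_t−ȳ)(y_{t+1}−ȳ) = 75.0000
γ_1 = 75.0000 / 8 = 9.375

9.375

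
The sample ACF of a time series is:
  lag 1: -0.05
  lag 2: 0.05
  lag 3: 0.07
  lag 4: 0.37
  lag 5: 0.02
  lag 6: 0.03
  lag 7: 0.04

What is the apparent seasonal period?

The largest autocorrelation is r_4 = 0.37; the remaining lags stay at or below 0.07.
The dominant spike at lag 4 indicates a seasonal period of 4.

4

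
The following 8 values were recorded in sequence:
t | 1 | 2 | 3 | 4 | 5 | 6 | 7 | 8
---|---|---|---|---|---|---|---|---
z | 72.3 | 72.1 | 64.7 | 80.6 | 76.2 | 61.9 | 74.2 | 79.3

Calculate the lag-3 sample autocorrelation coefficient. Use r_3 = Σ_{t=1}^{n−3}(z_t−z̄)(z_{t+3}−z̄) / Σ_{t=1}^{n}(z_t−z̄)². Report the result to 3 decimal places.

0.386

Mean z̄ = (72.3 + 72.1 + 64.7 + 80.6 + 76.2 + 61.9 + 74.2 + 79.3)/8 = 72.6625
Deviations from mean: -0.3625, -0.5625, -7.9625, 7.9375, 3.5375, -10.7625, 1.5375, 6.6375
Numerator Σ_{t=1}^{5}(z_t−z̄)(z_{t+3}−z̄) = 116.5133
Denominator Σ(z_t−z̄)² = 301.6188
r_3 = 116.5133 / 301.6188 = 0.386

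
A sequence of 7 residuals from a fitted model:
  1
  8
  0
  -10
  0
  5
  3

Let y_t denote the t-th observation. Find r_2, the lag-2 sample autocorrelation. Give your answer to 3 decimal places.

-0.635

Mean ȳ = (1 + 8 + 0 − 10 + 0 + 5 + 3)/7 = 1.0000
Deviations from mean: 0.0000, 7.0000, -1.0000, -11.0000, -1.0000, 4.0000, 2.0000
Σ(y_t−ȳ)(y_{t+2}−ȳ) = (0.0000) + (-77.0000) + (1.0000) + (-44.0000) + (-2.0000) = -122.0000
Denominator Σ(y_t−ȳ)² = 192.0000
r_2 = -122.0000 / 192.0000 = -0.635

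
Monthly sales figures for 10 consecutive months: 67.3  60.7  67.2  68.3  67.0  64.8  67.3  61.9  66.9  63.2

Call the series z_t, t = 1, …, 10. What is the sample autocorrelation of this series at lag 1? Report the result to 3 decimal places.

-0.394

Mean z̄ = (67.3 + 60.7 + 67.2 + 68.3 + 67.0 + 64.8 + 67.3 + 61.9 + 66.9 + 63.2)/10 = 65.4600
Numerator Σ_{t=1}^{9}(z_t−z̄)(z_{t+1}−z̄) = -24.8876
Denominator Σ(z_t−z̄)² = 63.1840
r_1 = -24.8876 / 63.1840 = -0.394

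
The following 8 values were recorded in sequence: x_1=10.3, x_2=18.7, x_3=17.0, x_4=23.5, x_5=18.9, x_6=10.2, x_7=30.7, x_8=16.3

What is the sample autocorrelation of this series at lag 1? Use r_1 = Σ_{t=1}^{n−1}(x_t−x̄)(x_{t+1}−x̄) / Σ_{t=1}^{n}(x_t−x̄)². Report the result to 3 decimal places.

Mean x̄ = (10.3 + 18.7 + 17.0 + 23.5 + 18.9 + 10.2 + 30.7 + 16.3)/8 = 18.2000
Numerator Σ_{t=1}^{7}(x_t−x̄)(x_{t+1}−x̄) = -136.5500
Denominator Σ(x_t−x̄)² = 316.5400
r_1 = -136.5500 / 316.5400 = -0.431

-0.431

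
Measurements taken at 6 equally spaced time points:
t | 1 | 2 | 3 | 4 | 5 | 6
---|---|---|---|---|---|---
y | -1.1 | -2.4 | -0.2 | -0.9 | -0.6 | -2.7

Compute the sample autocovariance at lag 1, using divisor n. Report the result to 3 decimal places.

Mean ȳ = (-1.1 − 2.4 − 0.2 − 0.9 − 0.6 − 2.7)/6 = -1.3167
Deviations: 0.2167, -1.0833, 1.1167, 0.4167, 0.7167, -1.3833
Σ_{t=1}^{5}(y_t−ȳ)(y_{t+1}−ȳ) = -1.6719
γ_1 = -1.6719 / 6 = -0.279

-0.279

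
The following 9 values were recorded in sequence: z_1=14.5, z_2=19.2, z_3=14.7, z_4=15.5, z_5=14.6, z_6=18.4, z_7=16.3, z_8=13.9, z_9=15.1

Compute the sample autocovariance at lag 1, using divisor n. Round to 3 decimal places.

-0.990

Mean z̄ = (14.5 + 19.2 + 14.7 + 15.5 + 14.6 + 18.4 + 16.3 + 13.9 + 15.1)/9 = 15.8000
Σ_{t=1}^{8}(z_t−z̄)(z_{t+1}−z̄) = -8.9100
γ_1 = -8.9100 / 9 = -0.990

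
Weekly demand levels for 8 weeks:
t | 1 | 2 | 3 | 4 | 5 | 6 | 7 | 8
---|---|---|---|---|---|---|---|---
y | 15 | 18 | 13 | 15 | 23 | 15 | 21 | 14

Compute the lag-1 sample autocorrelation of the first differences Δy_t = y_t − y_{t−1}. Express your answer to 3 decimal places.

-0.648

First differences Δy: 3, -5, 2, 8, -8, 6, -7
Mean of differences = -0.1429
Numerator Σ(Δy_t−Δȳ)(Δy_{t+1}−Δȳ) = -162.5918
Denominator Σ(Δy_t−Δȳ)² = 250.8571
r_1(Δy) = -162.5918 / 250.8571 = -0.648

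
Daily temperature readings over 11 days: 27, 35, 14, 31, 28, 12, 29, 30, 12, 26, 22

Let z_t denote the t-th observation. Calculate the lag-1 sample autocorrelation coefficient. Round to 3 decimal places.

-0.456

Mean z̄ = (27 + 35 + 14 + 31 + 28 + 12 + 29 + 30 + 12 + 26 + 22)/11 = 24.1818
Numerator Σ_{t=1}^{10}(z_t−z̄)(z_{t+1}−z̄) = -297.2149
Denominator Σ(z_t−z̄)² = 651.6364
r_1 = -297.2149 / 651.6364 = -0.456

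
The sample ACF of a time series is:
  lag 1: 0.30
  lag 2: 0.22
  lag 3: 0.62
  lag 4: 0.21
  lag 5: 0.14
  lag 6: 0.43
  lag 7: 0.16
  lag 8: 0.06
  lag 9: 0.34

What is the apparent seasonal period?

3

The largest autocorrelation is r_3 = 0.62, with weaker echoes at lags 6 (0.43) and 9 (0.34); the remaining lags stay at or below 0.30. The elevated value at lag 1 (0.30), dropping to 0.22 at lag 2, reflects decaying short-term dependence rather than seasonality.
The dominant spike at lag 3 indicates a seasonal period of 3.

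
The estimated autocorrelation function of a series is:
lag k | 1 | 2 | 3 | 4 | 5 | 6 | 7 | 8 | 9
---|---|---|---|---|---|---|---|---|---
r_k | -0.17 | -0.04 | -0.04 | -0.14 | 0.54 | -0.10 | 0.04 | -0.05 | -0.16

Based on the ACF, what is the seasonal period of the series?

5

The largest autocorrelation is r_5 = 0.54; the remaining lags stay at or below 0.04.
The dominant spike at lag 5 indicates a seasonal period of 5.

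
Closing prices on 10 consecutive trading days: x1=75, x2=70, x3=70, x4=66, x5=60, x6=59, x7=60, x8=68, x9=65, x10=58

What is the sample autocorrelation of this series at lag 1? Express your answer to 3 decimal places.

Mean x̄ = (75 + 70 + 70 + 66 + 60 + 59 + 60 + 68 + 65 + 58)/10 = 65.1000
Numerator Σ_{t=1}^{9}(x_t−x̄)(x_{t+1}−x̄) = 120.1900
Denominator Σ(x_t−x̄)² = 294.9000
r_1 = 120.1900 / 294.9000 = 0.408

0.408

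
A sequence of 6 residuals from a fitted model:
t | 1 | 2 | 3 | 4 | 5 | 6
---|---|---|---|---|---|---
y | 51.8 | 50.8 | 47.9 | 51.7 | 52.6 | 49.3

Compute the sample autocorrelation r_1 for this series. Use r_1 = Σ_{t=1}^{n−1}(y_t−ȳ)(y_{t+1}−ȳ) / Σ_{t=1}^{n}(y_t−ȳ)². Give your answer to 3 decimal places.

-0.238

Mean ȳ = (51.8 + 50.8 + 47.9 + 51.7 + 52.6 + 49.3)/6 = 50.6833
Deviations from mean: 1.1167, 0.1167, -2.7833, 1.0167, 1.9167, -1.3833
Numerator Σ_{t=1}^{5}(y_t−ȳ)(y_{t+1}−ȳ) = -3.7269
Denominator Σ(y_t−ȳ)² = 15.6283
r_1 = -3.7269 / 15.6283 = -0.238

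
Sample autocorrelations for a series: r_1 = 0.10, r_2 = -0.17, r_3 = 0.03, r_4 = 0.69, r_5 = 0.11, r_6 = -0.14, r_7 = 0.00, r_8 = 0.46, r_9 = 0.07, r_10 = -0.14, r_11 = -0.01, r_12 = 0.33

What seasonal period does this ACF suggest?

The largest autocorrelation is r_4 = 0.69, with weaker echoes at lags 8 (0.46) and 12 (0.33); the remaining lags stay at or below 0.11.
The dominant spike at lag 4 indicates a seasonal period of 4.

4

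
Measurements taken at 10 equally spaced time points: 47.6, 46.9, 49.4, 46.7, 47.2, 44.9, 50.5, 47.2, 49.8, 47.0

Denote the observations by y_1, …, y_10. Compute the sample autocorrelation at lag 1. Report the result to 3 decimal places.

-0.502

Mean ȳ = (47.6 + 46.9 + 49.4 + 46.7 + 47.2 + 44.9 + 50.5 + 47.2 + 49.8 + 47.0)/10 = 47.7200
Numerator Σ_{t=1}^{9}(y_t−ȳ)(y_{t+1}−ȳ) = -12.8604
Denominator Σ(y_t−ȳ)² = 25.6160
r_1 = -12.8604 / 25.6160 = -0.502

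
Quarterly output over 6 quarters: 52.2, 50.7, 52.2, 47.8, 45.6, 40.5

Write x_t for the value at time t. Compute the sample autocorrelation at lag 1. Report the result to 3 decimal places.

0.379

Mean x̄ = (52.2 + 50.7 + 52.2 + 47.8 + 45.6 + 40.5)/6 = 48.1667
Σ(x_t−x̄)(x_{t+1}−x̄) = (10.2178) + (10.2178) + (-1.4789) + (0.9411) + (19.6778) = 39.5756
Denominator Σ(x_t−x̄)² = 104.4533
r_1 = 39.5756 / 104.4533 = 0.379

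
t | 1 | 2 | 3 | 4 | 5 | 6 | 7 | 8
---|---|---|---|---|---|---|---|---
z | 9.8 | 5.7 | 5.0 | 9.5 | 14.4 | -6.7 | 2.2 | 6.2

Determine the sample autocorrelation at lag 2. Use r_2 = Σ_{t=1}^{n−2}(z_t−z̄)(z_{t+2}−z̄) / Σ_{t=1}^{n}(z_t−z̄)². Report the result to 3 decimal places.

Mean z̄ = (9.8 + 5.7 + 5.0 + 9.5 + 14.4 − 6.7 + 2.2 + 6.2)/8 = 5.7625
Deviations from mean: 4.0375, -0.0625, -0.7625, 3.7375, 8.6375, -12.4625, -3.5625, 0.4375
Numerator Σ_{t=1}^{6}(z_t−z̄)(z_{t+2}−z̄) = -92.7003
Denominator Σ(z_t−z̄)² = 273.6588
r_2 = -92.7003 / 273.6588 = -0.339

-0.339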